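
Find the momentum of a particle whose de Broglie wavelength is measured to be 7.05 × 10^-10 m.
9.40 × 10^-25 kg·m/s

From the de Broglie relation λ = h/p, we solve for p:

p = h/λ
p = (6.626 × 10^-34 J·s) / (7.05 × 10^-10 m)
p = 9.40 × 10^-25 kg·m/s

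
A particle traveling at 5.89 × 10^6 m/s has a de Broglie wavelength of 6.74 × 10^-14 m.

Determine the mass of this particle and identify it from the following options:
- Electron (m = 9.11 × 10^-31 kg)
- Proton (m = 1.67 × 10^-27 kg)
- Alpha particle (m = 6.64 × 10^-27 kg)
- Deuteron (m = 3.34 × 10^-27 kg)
The particle is a proton.

From λ = h/(mv), solve for mass:

m = h/(λv)
m = (6.626 × 10^-34 J·s) / (6.74 × 10^-14 m × 5.89 × 10^6 m/s)
m = 1.67 × 10^-27 kg

Comparing with the listed masses, this is closest to a proton.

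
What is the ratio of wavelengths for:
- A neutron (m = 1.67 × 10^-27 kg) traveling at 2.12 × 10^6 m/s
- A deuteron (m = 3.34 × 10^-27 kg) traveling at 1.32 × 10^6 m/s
λ₁/λ₂ = 1.25

Using λ = h/(mv):

λ₁ = h/(m₁v₁) = 1.87 × 10^-13 m
λ₂ = h/(m₂v₂) = 1.50 × 10^-13 m

Ratio λ₁/λ₂ = (m₂v₂)/(m₁v₁)
         = (3.34 × 10^-27 kg × 1.32 × 10^6 m/s) / (1.67 × 10^-27 kg × 2.12 × 10^6 m/s)
         = 1.25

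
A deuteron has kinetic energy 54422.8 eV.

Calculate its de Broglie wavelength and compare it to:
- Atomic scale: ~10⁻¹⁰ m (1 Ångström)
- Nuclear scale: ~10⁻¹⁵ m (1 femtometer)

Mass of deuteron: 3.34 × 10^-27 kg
λ = 8.68 × 10^-14 m, which is between nuclear and atomic scales.

Using λ = h/√(2mKE):

KE = 54422.8 eV = 8.719 × 10^-15 J

λ = h/√(2mKE)
λ = (6.626 × 10^-34 J·s) / √(2 × 3.34 × 10^-27 kg × 8.719 × 10^-15 J)
λ = 8.68 × 10^-14 m

Comparison:
- Atomic scale (10⁻¹⁰ m): λ is 0.00087× this size
- Nuclear scale (10⁻¹⁵ m): λ is 87× this size

The wavelength is between nuclear and atomic scales.

This wavelength is appropriate for probing atomic structure but too large for nuclear physics experiments.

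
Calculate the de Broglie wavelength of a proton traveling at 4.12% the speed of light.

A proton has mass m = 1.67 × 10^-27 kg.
3.21 × 10^-14 m

Using the de Broglie relation λ = h/(mv):

v = 4.12% × c = 1.235 × 10^7 m/s

λ = h/(mv)
λ = (6.626 × 10^-34 J·s) / (1.67 × 10^-27 kg × 1.235 × 10^7 m/s)
λ = 3.21 × 10^-14 m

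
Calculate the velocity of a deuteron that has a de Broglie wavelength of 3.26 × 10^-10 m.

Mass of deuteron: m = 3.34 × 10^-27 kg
6.09 × 10^2 m/s

From the de Broglie relation λ = h/(mv), we solve for v:

v = h/(mλ)
v = (6.626 × 10^-34 J·s) / (3.34 × 10^-27 kg × 3.26 × 10^-10 m)
v = 6.09 × 10^2 m/s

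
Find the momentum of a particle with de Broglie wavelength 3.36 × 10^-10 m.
1.97 × 10^-24 kg·m/s

From the de Broglie relation λ = h/p, we solve for p:

p = h/λ
p = (6.626 × 10^-34 J·s) / (3.36 × 10^-10 m)
p = 1.97 × 10^-24 kg·m/s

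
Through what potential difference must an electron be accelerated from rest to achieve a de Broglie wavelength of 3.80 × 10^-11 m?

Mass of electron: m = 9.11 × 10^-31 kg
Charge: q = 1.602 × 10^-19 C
1.04 × 10^3 V

From λ = h/√(2mqV), we solve for V:

λ² = h²/(2mqV)
V = h²/(2mqλ²)
V = (6.626 × 10^-34 J·s)² / (2 × 9.11 × 10^-31 kg × 1.602 × 10^-19 C × (3.80 × 10^-11 m)²)
V = 1.04 × 10^3 V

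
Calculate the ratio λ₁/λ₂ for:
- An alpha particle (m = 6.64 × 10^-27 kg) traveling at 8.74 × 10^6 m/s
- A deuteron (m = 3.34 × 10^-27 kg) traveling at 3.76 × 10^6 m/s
λ₁/λ₂ = 0.216

Using λ = h/(mv):

λ₁ = h/(m₁v₁) = 1.14 × 10^-14 m
λ₂ = h/(m₂v₂) = 5.28 × 10^-14 m

Ratio λ₁/λ₂ = (m₂v₂)/(m₁v₁)
         = (3.34 × 10^-27 kg × 3.76 × 10^6 m/s) / (6.64 × 10^-27 kg × 8.74 × 10^6 m/s)
         = 0.216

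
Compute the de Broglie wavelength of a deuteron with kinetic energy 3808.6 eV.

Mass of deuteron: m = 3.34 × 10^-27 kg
3.28 × 10^-13 m

Using λ = h/√(2mKE):

First convert KE to Joules: KE = 3808.6 eV = 6.102 × 10^-16 J

λ = h/√(2mKE)
λ = (6.626 × 10^-34 J·s) / √(2 × 3.34 × 10^-27 kg × 6.102 × 10^-16 J)
λ = 3.28 × 10^-13 m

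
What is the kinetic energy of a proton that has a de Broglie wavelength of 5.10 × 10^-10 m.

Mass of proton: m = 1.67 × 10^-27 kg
5.05 × 10^-22 J (or 3.15 × 10^-3 eV)

From λ = h/√(2mKE), we solve for KE:

λ² = h²/(2mKE)
KE = h²/(2mλ²)
KE = (6.626 × 10^-34 J·s)² / (2 × 1.67 × 10^-27 kg × (5.10 × 10^-10 m)²)
KE = 5.05 × 10^-22 J
KE = 3.15 × 10^-3 eV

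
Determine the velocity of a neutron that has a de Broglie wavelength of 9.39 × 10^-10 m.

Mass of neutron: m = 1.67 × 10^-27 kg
4.23 × 10^2 m/s

From the de Broglie relation λ = h/(mv), we solve for v:

v = h/(mλ)
v = (6.626 × 10^-34 J·s) / (1.67 × 10^-27 kg × 9.39 × 10^-10 m)
v = 4.23 × 10^2 m/s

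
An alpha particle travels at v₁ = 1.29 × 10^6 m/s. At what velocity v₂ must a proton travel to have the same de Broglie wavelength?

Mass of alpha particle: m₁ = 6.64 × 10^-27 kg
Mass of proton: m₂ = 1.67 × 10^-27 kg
v₂ = 5.13 × 10^6 m/s

For equal de Broglie wavelengths: λ₁ = λ₂

h/(m₁v₁) = h/(m₂v₂)
m₁v₁ = m₂v₂
v₂ = v₁ · (m₁/m₂)

v₂ = 1.29 × 10^6 m/s × (6.64 × 10^-27 kg / 1.67 × 10^-27 kg)
v₂ = 5.13 × 10^6 m/s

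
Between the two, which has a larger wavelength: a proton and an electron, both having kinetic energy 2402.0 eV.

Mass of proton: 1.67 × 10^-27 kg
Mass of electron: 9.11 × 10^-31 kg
The electron has the longer wavelength.

Using λ = h/√(2mKE):

For proton: λ₁ = h/√(2m₁KE) = 5.84 × 10^-13 m
For electron: λ₂ = h/√(2m₂KE) = 2.50 × 10^-11 m

Since λ ∝ 1/√m at constant kinetic energy, the lighter particle has the longer wavelength.

The electron has the longer de Broglie wavelength.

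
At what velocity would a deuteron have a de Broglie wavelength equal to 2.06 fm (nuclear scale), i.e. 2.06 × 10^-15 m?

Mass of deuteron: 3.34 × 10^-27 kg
9.63 × 10^7 m/s

From λ = h/(mv), solve for v:

v = h/(mλ)
v = (6.626 × 10^-34 J·s) / (3.34 × 10^-27 kg × 2.06 × 10^-15 m)
v = 9.63 × 10^7 m/s

Note: This velocity is 32.1% of the speed of light, so relativistic corrections would be needed for a more accurate calculation.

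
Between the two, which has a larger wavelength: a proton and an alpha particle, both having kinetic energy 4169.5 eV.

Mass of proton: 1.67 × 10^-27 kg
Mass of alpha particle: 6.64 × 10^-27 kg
The proton has the longer wavelength.

Using λ = h/√(2mKE):

For proton: λ₁ = h/√(2m₁KE) = 4.44 × 10^-13 m
For alpha particle: λ₂ = h/√(2m₂KE) = 2.22 × 10^-13 m

Since λ ∝ 1/√m at constant kinetic energy, the lighter particle has the longer wavelength.

The proton has the longer de Broglie wavelength.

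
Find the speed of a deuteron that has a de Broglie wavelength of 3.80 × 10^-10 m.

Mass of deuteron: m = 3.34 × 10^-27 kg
5.22 × 10^2 m/s

From the de Broglie relation λ = h/(mv), we solve for v:

v = h/(mλ)
v = (6.626 × 10^-34 J·s) / (3.34 × 10^-27 kg × 3.80 × 10^-10 m)
v = 5.22 × 10^2 m/s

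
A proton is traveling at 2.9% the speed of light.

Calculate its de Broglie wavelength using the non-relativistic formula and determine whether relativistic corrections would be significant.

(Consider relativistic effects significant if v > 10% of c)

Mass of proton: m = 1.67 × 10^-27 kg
No, relativistic corrections are not needed.

Using the non-relativistic de Broglie formula λ = h/(mv):

v = 2.9% × c = 8.694 × 10^6 m/s

λ = h/(mv)
λ = (6.626 × 10^-34 J·s) / (1.67 × 10^-27 kg × 8.694 × 10^6 m/s)
λ = 4.56 × 10^-14 m

Since v = 2.9% of c < 10% of c, relativistic corrections are NOT significant and this non-relativistic result is a good approximation.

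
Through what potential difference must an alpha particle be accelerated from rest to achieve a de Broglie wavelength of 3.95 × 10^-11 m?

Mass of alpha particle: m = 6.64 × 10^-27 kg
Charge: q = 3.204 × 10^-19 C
6.61 × 10^-2 V

From λ = h/√(2mqV), we solve for V:

λ² = h²/(2mqV)
V = h²/(2mqλ²)
V = (6.626 × 10^-34 J·s)² / (2 × 6.64 × 10^-27 kg × 3.204 × 10^-19 C × (3.95 × 10^-11 m)²)
V = 6.61 × 10^-2 V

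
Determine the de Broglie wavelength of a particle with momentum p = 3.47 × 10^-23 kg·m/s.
1.91 × 10^-11 m

Using the de Broglie relation λ = h/p:

λ = h/p
λ = (6.626 × 10^-34 J·s) / (3.47 × 10^-23 kg·m/s)
λ = 1.91 × 10^-11 m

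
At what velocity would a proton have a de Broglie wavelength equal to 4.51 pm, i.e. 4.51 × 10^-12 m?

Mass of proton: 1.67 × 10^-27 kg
8.80 × 10^4 m/s

From λ = h/(mv), solve for v:

v = h/(mλ)
v = (6.626 × 10^-34 J·s) / (1.67 × 10^-27 kg × 4.51 × 10^-12 m)
v = 8.80 × 10^4 m/s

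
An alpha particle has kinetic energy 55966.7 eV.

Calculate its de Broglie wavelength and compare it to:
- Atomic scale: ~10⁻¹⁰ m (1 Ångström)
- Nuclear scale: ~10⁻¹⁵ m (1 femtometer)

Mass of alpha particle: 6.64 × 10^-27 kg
λ = 6.07 × 10^-14 m, which is between nuclear and atomic scales.

Using λ = h/√(2mKE):

KE = 55966.7 eV = 8.967 × 10^-15 J

λ = h/√(2mKE)
λ = (6.626 × 10^-34 J·s) / √(2 × 6.64 × 10^-27 kg × 8.967 × 10^-15 J)
λ = 6.07 × 10^-14 m

Comparison:
- Atomic scale (10⁻¹⁰ m): λ is 0.00061× this size
- Nuclear scale (10⁻¹⁵ m): λ is 61× this size

The wavelength is between nuclear and atomic scales.

This wavelength is appropriate for probing atomic structure but too large for nuclear physics experiments.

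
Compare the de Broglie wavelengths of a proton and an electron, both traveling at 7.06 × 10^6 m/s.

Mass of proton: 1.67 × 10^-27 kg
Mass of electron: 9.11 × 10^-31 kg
The electron has the longer wavelength.

Using λ = h/(mv), since both particles have the same velocity, the wavelength depends only on mass.

For proton: λ₁ = h/(m₁v) = 5.62 × 10^-14 m
For electron: λ₂ = h/(m₂v) = 1.03 × 10^-10 m

Since λ ∝ 1/m at constant velocity, the lighter particle has the longer wavelength.

The electron has the longer de Broglie wavelength.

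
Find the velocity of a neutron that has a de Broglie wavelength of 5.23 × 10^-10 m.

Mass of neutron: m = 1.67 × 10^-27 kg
7.59 × 10^2 m/s

From the de Broglie relation λ = h/(mv), we solve for v:

v = h/(mλ)
v = (6.626 × 10^-34 J·s) / (1.67 × 10^-27 kg × 5.23 × 10^-10 m)
v = 7.59 × 10^2 m/s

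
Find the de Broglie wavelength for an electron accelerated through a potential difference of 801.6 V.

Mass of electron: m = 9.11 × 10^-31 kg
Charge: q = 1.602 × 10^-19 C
4.33 × 10^-11 m

When a particle is accelerated through voltage V, it gains kinetic energy KE = qV.

The de Broglie wavelength is then λ = h/√(2mqV):

λ = h/√(2mqV)
λ = (6.626 × 10^-34 J·s) / √(2 × 9.11 × 10^-31 kg × 1.602 × 10^-19 C × 801.6 V)
λ = 4.33 × 10^-11 m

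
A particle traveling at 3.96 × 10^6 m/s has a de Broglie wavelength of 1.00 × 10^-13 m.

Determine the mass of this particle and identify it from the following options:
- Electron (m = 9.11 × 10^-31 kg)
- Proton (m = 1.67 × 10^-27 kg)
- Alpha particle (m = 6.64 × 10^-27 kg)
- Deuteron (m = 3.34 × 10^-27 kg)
The particle is a proton.

From λ = h/(mv), solve for mass:

m = h/(λv)
m = (6.626 × 10^-34 J·s) / (1.00 × 10^-13 m × 3.96 × 10^6 m/s)
m = 1.67 × 10^-27 kg

Comparing with the listed masses, this is closest to a proton.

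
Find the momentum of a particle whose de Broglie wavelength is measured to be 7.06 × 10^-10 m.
9.39 × 10^-25 kg·m/s

From the de Broglie relation λ = h/p, we solve for p:

p = h/λ
p = (6.626 × 10^-34 J·s) / (7.06 × 10^-10 m)
p = 9.39 × 10^-25 kg·m/s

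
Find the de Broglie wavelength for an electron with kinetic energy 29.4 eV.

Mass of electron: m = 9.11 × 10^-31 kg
2.26 × 10^-10 m

Using λ = h/√(2mKE):

First convert KE to Joules: KE = 29.4 eV = 4.710 × 10^-18 J

λ = h/√(2mKE)
λ = (6.626 × 10^-34 J·s) / √(2 × 9.11 × 10^-31 kg × 4.710 × 10^-18 J)
λ = 2.26 × 10^-10 m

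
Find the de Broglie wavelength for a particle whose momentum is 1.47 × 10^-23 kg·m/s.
4.51 × 10^-11 m

Using the de Broglie relation λ = h/p:

λ = h/p
λ = (6.626 × 10^-34 J·s) / (1.47 × 10^-23 kg·m/s)
λ = 4.51 × 10^-11 m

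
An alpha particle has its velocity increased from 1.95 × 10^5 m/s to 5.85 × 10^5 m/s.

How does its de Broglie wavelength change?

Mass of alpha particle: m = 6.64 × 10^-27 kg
The wavelength decreases by a factor of 3.

Using λ = h/(mv):

Initial wavelength: λ₁ = h/(mv₁) = 5.12 × 10^-13 m
Final wavelength: λ₂ = h/(mv₂) = 1.71 × 10^-13 m

Since λ ∝ 1/v, when velocity increases by a factor of 3, the wavelength decreases by a factor of 3.

λ₂/λ₁ = v₁/v₂ = 1/3

The wavelength decreases by a factor of 3.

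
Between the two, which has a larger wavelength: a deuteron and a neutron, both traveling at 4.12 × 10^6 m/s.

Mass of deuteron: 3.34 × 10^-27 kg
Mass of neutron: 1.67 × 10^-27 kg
The neutron has the longer wavelength.

Using λ = h/(mv), since both particles have the same velocity, the wavelength depends only on mass.

For deuteron: λ₁ = h/(m₁v) = 4.82 × 10^-14 m
For neutron: λ₂ = h/(m₂v) = 9.63 × 10^-14 m

Since λ ∝ 1/m at constant velocity, the lighter particle has the longer wavelength.

The neutron has the longer de Broglie wavelength.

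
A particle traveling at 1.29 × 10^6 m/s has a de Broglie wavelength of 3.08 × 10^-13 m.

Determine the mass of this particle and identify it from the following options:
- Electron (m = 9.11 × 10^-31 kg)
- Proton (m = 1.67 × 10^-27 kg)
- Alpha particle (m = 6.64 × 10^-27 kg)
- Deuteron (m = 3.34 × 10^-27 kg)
The particle is a proton.

From λ = h/(mv), solve for mass:

m = h/(λv)
m = (6.626 × 10^-34 J·s) / (3.08 × 10^-13 m × 1.29 × 10^6 m/s)
m = 1.67 × 10^-27 kg

Comparing with the listed masses, this is closest to a proton.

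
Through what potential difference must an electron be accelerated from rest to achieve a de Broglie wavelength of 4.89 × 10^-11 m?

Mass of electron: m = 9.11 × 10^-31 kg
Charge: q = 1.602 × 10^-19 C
629 V

From λ = h/√(2mqV), we solve for V:

λ² = h²/(2mqV)
V = h²/(2mqλ²)
V = (6.626 × 10^-34 J·s)² / (2 × 9.11 × 10^-31 kg × 1.602 × 10^-19 C × (4.89 × 10^-11 m)²)
V = 629 V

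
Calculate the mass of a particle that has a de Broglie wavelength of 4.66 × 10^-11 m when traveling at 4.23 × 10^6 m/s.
3.36 × 10^-30 kg

From the de Broglie relation λ = h/(mv), we solve for m:

m = h/(λv)
m = (6.626 × 10^-34 J·s) / (4.66 × 10^-11 m × 4.23 × 10^6 m/s)
m = 3.36 × 10^-30 kg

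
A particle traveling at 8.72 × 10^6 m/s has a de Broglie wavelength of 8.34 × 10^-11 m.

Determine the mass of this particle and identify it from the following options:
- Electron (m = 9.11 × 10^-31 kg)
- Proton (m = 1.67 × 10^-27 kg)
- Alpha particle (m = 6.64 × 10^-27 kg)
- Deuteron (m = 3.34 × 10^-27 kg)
The particle is an electron.

From λ = h/(mv), solve for mass:

m = h/(λv)
m = (6.626 × 10^-34 J·s) / (8.34 × 10^-11 m × 8.72 × 10^6 m/s)
m = 9.11 × 10^-31 kg

Comparing with the listed masses, this is closest to an electron.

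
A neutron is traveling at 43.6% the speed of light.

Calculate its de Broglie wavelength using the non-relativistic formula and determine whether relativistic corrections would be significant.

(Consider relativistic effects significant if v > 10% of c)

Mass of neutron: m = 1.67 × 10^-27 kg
Yes, relativistic corrections are needed.

Using the non-relativistic de Broglie formula λ = h/(mv):

v = 43.6% × c = 1.307 × 10^8 m/s

λ = h/(mv)
λ = (6.626 × 10^-34 J·s) / (1.67 × 10^-27 kg × 1.307 × 10^8 m/s)
λ = 3.04 × 10^-15 m

Since v = 43.6% of c > 10% of c, relativistic corrections ARE significant and the actual wavelength would differ from this non-relativistic estimate.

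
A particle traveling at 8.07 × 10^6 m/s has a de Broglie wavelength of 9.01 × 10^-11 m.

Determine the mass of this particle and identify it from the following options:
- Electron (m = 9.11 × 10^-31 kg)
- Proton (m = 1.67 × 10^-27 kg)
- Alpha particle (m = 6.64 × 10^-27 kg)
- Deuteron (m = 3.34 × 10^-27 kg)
The particle is an electron.

From λ = h/(mv), solve for mass:

m = h/(λv)
m = (6.626 × 10^-34 J·s) / (9.01 × 10^-11 m × 8.07 × 10^6 m/s)
m = 9.11 × 10^-31 kg

Comparing with the listed masses, this is closest to an electron.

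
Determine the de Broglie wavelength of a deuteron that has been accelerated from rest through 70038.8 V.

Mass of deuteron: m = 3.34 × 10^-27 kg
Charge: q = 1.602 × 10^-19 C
7.65 × 10^-14 m

When a particle is accelerated through voltage V, it gains kinetic energy KE = qV.

The de Broglie wavelength is then λ = h/√(2mqV):

λ = h/√(2mqV)
λ = (6.626 × 10^-34 J·s) / √(2 × 3.34 × 10^-27 kg × 1.602 × 10^-19 C × 70038.8 V)
λ = 7.65 × 10^-14 m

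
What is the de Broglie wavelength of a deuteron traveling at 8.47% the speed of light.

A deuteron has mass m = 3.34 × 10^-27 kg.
7.81 × 10^-15 m

Using the de Broglie relation λ = h/(mv):

v = 8.47% × c = 2.539 × 10^7 m/s

λ = h/(mv)
λ = (6.626 × 10^-34 J·s) / (3.34 × 10^-27 kg × 2.539 × 10^7 m/s)
λ = 7.81 × 10^-15 m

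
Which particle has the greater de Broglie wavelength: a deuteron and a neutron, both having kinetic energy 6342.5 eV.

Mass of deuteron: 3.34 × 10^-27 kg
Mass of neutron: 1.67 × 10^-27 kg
The neutron has the longer wavelength.

Using λ = h/√(2mKE):

For deuteron: λ₁ = h/√(2m₁KE) = 2.54 × 10^-13 m
For neutron: λ₂ = h/√(2m₂KE) = 3.60 × 10^-13 m

Since λ ∝ 1/√m at constant kinetic energy, the lighter particle has the longer wavelength.

The neutron has the longer de Broglie wavelength.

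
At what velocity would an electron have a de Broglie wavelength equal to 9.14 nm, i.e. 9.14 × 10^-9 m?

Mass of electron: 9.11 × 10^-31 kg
7.96 × 10^4 m/s

From λ = h/(mv), solve for v:

v = h/(mλ)
v = (6.626 × 10^-34 J·s) / (9.11 × 10^-31 kg × 9.14 × 10^-9 m)
v = 7.96 × 10^4 m/s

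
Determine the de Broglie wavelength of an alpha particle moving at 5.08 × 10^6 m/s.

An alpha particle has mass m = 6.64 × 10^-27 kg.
1.96 × 10^-14 m

Using the de Broglie relation λ = h/(mv):

λ = h/(mv)
λ = (6.626 × 10^-34 J·s) / (6.64 × 10^-27 kg × 5.08 × 10^6 m/s)
λ = 1.96 × 10^-14 m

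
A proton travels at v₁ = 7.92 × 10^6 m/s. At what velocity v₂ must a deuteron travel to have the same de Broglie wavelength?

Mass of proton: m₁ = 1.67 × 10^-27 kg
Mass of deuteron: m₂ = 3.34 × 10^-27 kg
v₂ = 3.96 × 10^6 m/s

For equal de Broglie wavelengths: λ₁ = λ₂

h/(m₁v₁) = h/(m₂v₂)
m₁v₁ = m₂v₂
v₂ = v₁ · (m₁/m₂)

v₂ = 7.92 × 10^6 m/s × (1.67 × 10^-27 kg / 3.34 × 10^-27 kg)
v₂ = 3.96 × 10^6 m/s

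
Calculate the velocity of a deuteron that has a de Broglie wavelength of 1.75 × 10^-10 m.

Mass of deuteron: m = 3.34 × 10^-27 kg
1.13 × 10^3 m/s

From the de Broglie relation λ = h/(mv), we solve for v:

v = h/(mλ)
v = (6.626 × 10^-34 J·s) / (3.34 × 10^-27 kg × 1.75 × 10^-10 m)
v = 1.13 × 10^3 m/s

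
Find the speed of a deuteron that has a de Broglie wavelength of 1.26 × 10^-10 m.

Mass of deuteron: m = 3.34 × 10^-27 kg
1.57 × 10^3 m/s

From the de Broglie relation λ = h/(mv), we solve for v:

v = h/(mλ)
v = (6.626 × 10^-34 J·s) / (3.34 × 10^-27 kg × 1.26 × 10^-10 m)
v = 1.57 × 10^3 m/s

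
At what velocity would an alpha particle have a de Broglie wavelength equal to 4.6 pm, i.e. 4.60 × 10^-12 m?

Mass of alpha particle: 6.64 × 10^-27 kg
2.17 × 10^4 m/s

From λ = h/(mv), solve for v:

v = h/(mλ)
v = (6.626 × 10^-34 J·s) / (6.64 × 10^-27 kg × 4.60 × 10^-12 m)
v = 2.17 × 10^4 m/s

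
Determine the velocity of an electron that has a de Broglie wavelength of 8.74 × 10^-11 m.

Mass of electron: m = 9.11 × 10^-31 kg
8.32 × 10^6 m/s

From the de Broglie relation λ = h/(mv), we solve for v:

v = h/(mλ)
v = (6.626 × 10^-34 J·s) / (9.11 × 10^-31 kg × 8.74 × 10^-11 m)
v = 8.32 × 10^6 m/s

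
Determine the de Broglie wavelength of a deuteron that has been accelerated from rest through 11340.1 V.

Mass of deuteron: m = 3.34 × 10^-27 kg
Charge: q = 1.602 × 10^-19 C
1.90 × 10^-13 m

When a particle is accelerated through voltage V, it gains kinetic energy KE = qV.

The de Broglie wavelength is then λ = h/√(2mqV):

λ = h/√(2mqV)
λ = (6.626 × 10^-34 J·s) / √(2 × 3.34 × 10^-27 kg × 1.602 × 10^-19 C × 11340.1 V)
λ = 1.90 × 10^-13 m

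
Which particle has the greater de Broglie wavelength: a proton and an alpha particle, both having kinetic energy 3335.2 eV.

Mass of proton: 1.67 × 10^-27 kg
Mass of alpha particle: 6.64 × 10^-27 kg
The proton has the longer wavelength.

Using λ = h/√(2mKE):

For proton: λ₁ = h/√(2m₁KE) = 4.96 × 10^-13 m
For alpha particle: λ₂ = h/√(2m₂KE) = 2.49 × 10^-13 m

Since λ ∝ 1/√m at constant kinetic energy, the lighter particle has the longer wavelength.

The proton has the longer de Broglie wavelength.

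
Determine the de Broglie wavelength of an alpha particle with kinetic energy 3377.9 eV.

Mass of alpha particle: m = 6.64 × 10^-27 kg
2.47 × 10^-13 m

Using λ = h/√(2mKE):

First convert KE to Joules: KE = 3377.9 eV = 5.412 × 10^-16 J

λ = h/√(2mKE)
λ = (6.626 × 10^-34 J·s) / √(2 × 6.64 × 10^-27 kg × 5.412 × 10^-16 J)
λ = 2.47 × 10^-13 m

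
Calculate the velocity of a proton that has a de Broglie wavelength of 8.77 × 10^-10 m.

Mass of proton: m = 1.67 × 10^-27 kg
4.52 × 10^2 m/s

From the de Broglie relation λ = h/(mv), we solve for v:

v = h/(mλ)
v = (6.626 × 10^-34 J·s) / (1.67 × 10^-27 kg × 8.77 × 10^-10 m)
v = 4.52 × 10^2 m/s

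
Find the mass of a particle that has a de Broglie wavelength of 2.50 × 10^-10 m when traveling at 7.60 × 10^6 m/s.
3.49 × 10^-31 kg

From the de Broglie relation λ = h/(mv), we solve for m:

m = h/(λv)
m = (6.626 × 10^-34 J·s) / (2.50 × 10^-10 m × 7.60 × 10^6 m/s)
m = 3.49 × 10^-31 kg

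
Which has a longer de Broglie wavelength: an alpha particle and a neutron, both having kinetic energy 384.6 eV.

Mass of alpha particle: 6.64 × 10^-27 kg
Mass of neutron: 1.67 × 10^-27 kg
The neutron has the longer wavelength.

Using λ = h/√(2mKE):

For alpha particle: λ₁ = h/√(2m₁KE) = 7.32 × 10^-13 m
For neutron: λ₂ = h/√(2m₂KE) = 1.46 × 10^-12 m

Since λ ∝ 1/√m at constant kinetic energy, the lighter particle has the longer wavelength.

The neutron has the longer de Broglie wavelength.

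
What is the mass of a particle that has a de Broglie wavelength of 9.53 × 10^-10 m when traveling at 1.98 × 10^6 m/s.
3.51 × 10^-31 kg

From the de Broglie relation λ = h/(mv), we solve for m:

m = h/(λv)
m = (6.626 × 10^-34 J·s) / (9.53 × 10^-10 m × 1.98 × 10^6 m/s)
m = 3.51 × 10^-31 kg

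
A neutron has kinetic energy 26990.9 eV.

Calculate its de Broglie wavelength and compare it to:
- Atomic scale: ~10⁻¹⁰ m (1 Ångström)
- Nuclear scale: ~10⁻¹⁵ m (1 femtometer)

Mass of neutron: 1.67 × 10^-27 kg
λ = 1.74 × 10^-13 m, which is between nuclear and atomic scales.

Using λ = h/√(2mKE):

KE = 26990.9 eV = 4.324 × 10^-15 J

λ = h/√(2mKE)
λ = (6.626 × 10^-34 J·s) / √(2 × 1.67 × 10^-27 kg × 4.324 × 10^-15 J)
λ = 1.74 × 10^-13 m

Comparison:
- Atomic scale (10⁻¹⁰ m): λ is 0.0017× this size
- Nuclear scale (10⁻¹⁵ m): λ is 1.7e+02× this size

The wavelength is between nuclear and atomic scales.

This wavelength is appropriate for probing atomic structure but too large for nuclear physics experiments.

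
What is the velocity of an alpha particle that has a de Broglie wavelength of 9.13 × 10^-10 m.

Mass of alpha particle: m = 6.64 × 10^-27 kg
1.09 × 10^2 m/s

From the de Broglie relation λ = h/(mv), we solve for v:

v = h/(mλ)
v = (6.626 × 10^-34 J·s) / (6.64 × 10^-27 kg × 9.13 × 10^-10 m)
v = 1.09 × 10^2 m/s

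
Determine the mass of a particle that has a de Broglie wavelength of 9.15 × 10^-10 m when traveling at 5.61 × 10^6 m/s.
1.29 × 10^-31 kg

From the de Broglie relation λ = h/(mv), we solve for m:

m = h/(λv)
m = (6.626 × 10^-34 J·s) / (9.15 × 10^-10 m × 5.61 × 10^6 m/s)
m = 1.29 × 10^-31 kg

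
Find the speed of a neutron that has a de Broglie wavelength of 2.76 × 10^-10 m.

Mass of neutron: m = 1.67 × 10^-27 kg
1.44 × 10^3 m/s

From the de Broglie relation λ = h/(mv), we solve for v:

v = h/(mλ)
v = (6.626 × 10^-34 J·s) / (1.67 × 10^-27 kg × 2.76 × 10^-10 m)
v = 1.44 × 10^3 m/s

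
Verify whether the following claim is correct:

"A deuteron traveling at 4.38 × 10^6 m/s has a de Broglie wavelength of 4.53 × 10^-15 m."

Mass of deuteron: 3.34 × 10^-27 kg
False

The claim is incorrect.

Using λ = h/(mv):
λ = (6.626 × 10^-34 J·s) / (3.34 × 10^-27 kg × 4.38 × 10^6 m/s)
λ = 4.53 × 10^-14 m

The actual wavelength differs from the claimed 4.53 × 10^-15 m.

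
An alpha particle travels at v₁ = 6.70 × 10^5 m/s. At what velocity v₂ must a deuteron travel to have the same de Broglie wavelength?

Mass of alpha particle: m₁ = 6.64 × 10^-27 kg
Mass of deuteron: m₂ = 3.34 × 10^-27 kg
v₂ = 1.33 × 10^6 m/s

For equal de Broglie wavelengths: λ₁ = λ₂

h/(m₁v₁) = h/(m₂v₂)
m₁v₁ = m₂v₂
v₂ = v₁ · (m₁/m₂)

v₂ = 6.70 × 10^5 m/s × (6.64 × 10^-27 kg / 3.34 × 10^-27 kg)
v₂ = 1.33 × 10^6 m/s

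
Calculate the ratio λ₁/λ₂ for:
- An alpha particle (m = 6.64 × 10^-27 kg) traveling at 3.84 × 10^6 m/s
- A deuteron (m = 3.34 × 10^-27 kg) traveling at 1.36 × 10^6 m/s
λ₁/λ₂ = 0.178

Using λ = h/(mv):

λ₁ = h/(m₁v₁) = 2.60 × 10^-14 m
λ₂ = h/(m₂v₂) = 1.46 × 10^-13 m

Ratio λ₁/λ₂ = (m₂v₂)/(m₁v₁)
         = (3.34 × 10^-27 kg × 1.36 × 10^6 m/s) / (6.64 × 10^-27 kg × 3.84 × 10^6 m/s)
         = 0.178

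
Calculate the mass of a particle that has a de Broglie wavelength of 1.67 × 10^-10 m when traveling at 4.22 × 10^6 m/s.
9.40 × 10^-31 kg

From the de Broglie relation λ = h/(mv), we solve for m:

m = h/(λv)
m = (6.626 × 10^-34 J·s) / (1.67 × 10^-10 m × 4.22 × 10^6 m/s)
m = 9.40 × 10^-31 kg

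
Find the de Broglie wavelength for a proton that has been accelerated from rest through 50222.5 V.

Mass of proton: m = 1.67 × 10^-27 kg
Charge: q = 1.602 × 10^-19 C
1.28 × 10^-13 m

When a particle is accelerated through voltage V, it gains kinetic energy KE = qV.

The de Broglie wavelength is then λ = h/√(2mqV):

λ = h/√(2mqV)
λ = (6.626 × 10^-34 J·s) / √(2 × 1.67 × 10^-27 kg × 1.602 × 10^-19 C × 50222.5 V)
λ = 1.28 × 10^-13 m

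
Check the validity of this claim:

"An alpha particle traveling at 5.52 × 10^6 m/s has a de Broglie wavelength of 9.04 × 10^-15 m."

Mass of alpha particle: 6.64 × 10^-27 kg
False

The claim is incorrect.

Using λ = h/(mv):
λ = (6.626 × 10^-34 J·s) / (6.64 × 10^-27 kg × 5.52 × 10^6 m/s)
λ = 1.81 × 10^-14 m

The actual wavelength differs from the claimed 9.04 × 10^-15 m.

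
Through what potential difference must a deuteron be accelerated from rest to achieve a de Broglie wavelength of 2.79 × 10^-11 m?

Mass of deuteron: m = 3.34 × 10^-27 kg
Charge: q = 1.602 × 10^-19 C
5.27 × 10^-1 V

From λ = h/√(2mqV), we solve for V:

λ² = h²/(2mqV)
V = h²/(2mqλ²)
V = (6.626 × 10^-34 J·s)² / (2 × 3.34 × 10^-27 kg × 1.602 × 10^-19 C × (2.79 × 10^-11 m)²)
V = 5.27 × 10^-1 V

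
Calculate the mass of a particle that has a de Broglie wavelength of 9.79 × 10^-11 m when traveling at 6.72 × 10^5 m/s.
1.01 × 10^-29 kg

From the de Broglie relation λ = h/(mv), we solve for m:

m = h/(λv)
m = (6.626 × 10^-34 J·s) / (9.79 × 10^-11 m × 6.72 × 10^5 m/s)
m = 1.01 × 10^-29 kg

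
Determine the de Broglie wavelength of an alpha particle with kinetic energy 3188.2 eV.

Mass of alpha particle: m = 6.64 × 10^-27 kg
2.54 × 10^-13 m

Using λ = h/√(2mKE):

First convert KE to Joules: KE = 3188.2 eV = 5.108 × 10^-16 J

λ = h/√(2mKE)
λ = (6.626 × 10^-34 J·s) / √(2 × 6.64 × 10^-27 kg × 5.108 × 10^-16 J)
λ = 2.54 × 10^-13 m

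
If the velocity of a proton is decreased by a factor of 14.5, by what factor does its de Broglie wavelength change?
The wavelength increases by a factor of 14.5.

From λ = h/(mv), the wavelength is inversely proportional to velocity:

λ ∝ 1/v

If v → v/14.5, then λ → 14.5λ

When velocity is decreased by a factor of 14.5, the wavelength increases by a factor of 14.5.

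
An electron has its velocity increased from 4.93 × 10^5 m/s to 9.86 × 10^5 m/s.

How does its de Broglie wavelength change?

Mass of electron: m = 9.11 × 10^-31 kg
The wavelength decreases by a factor of 2.

Using λ = h/(mv):

Initial wavelength: λ₁ = h/(mv₁) = 1.48 × 10^-9 m
Final wavelength: λ₂ = h/(mv₂) = 7.38 × 10^-10 m

Since λ ∝ 1/v, when velocity increases by a factor of 2, the wavelength decreases by a factor of 2.

λ₂/λ₁ = v₁/v₂ = 1/2

The wavelength decreases by a factor of 2.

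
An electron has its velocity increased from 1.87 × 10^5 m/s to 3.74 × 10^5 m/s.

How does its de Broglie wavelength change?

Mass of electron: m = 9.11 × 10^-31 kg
The wavelength decreases by a factor of 2.

Using λ = h/(mv):

Initial wavelength: λ₁ = h/(mv₁) = 3.89 × 10^-9 m
Final wavelength: λ₂ = h/(mv₂) = 1.94 × 10^-9 m

Since λ ∝ 1/v, when velocity increases by a factor of 2, the wavelength decreases by a factor of 2.

λ₂/λ₁ = v₁/v₂ = 1/2

The wavelength decreases by a factor of 2.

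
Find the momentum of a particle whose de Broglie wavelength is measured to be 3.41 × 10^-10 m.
1.94 × 10^-24 kg·m/s

From the de Broglie relation λ = h/p, we solve for p:

p = h/λ
p = (6.626 × 10^-34 J·s) / (3.41 × 10^-10 m)
p = 1.94 × 10^-24 kg·m/s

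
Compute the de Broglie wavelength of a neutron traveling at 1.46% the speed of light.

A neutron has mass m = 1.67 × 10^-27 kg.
9.06 × 10^-14 m

Using the de Broglie relation λ = h/(mv):

v = 1.46% × c = 4.377 × 10^6 m/s

λ = h/(mv)
λ = (6.626 × 10^-34 J·s) / (1.67 × 10^-27 kg × 4.377 × 10^6 m/s)
λ = 9.06 × 10^-14 m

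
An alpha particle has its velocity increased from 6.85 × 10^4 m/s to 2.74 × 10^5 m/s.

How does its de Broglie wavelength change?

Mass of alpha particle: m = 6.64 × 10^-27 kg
The wavelength decreases by a factor of 4.

Using λ = h/(mv):

Initial wavelength: λ₁ = h/(mv₁) = 1.46 × 10^-12 m
Final wavelength: λ₂ = h/(mv₂) = 3.64 × 10^-13 m

Since λ ∝ 1/v, when velocity increases by a factor of 4, the wavelength decreases by a factor of 4.

λ₂/λ₁ = v₁/v₂ = 1/4

The wavelength decreases by a factor of 4.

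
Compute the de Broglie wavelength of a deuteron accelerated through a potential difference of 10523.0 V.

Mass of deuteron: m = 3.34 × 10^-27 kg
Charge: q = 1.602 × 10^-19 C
1.97 × 10^-13 m

When a particle is accelerated through voltage V, it gains kinetic energy KE = qV.

The de Broglie wavelength is then λ = h/√(2mqV):

λ = h/√(2mqV)
λ = (6.626 × 10^-34 J·s) / √(2 × 3.34 × 10^-27 kg × 1.602 × 10^-19 C × 10523.0 V)
λ = 1.97 × 10^-13 m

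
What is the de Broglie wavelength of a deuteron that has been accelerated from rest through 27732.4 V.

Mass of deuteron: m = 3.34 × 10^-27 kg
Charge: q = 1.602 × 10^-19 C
1.22 × 10^-13 m

When a particle is accelerated through voltage V, it gains kinetic energy KE = qV.

The de Broglie wavelength is then λ = h/√(2mqV):

λ = h/√(2mqV)
λ = (6.626 × 10^-34 J·s) / √(2 × 3.34 × 10^-27 kg × 1.602 × 10^-19 C × 27732.4 V)
λ = 1.22 × 10^-13 m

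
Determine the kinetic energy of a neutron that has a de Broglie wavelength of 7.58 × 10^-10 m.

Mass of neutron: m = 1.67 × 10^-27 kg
2.29 × 10^-22 J (or 1.43 × 10^-3 eV)

From λ = h/√(2mKE), we solve for KE:

λ² = h²/(2mKE)
KE = h²/(2mλ²)
KE = (6.626 × 10^-34 J·s)² / (2 × 1.67 × 10^-27 kg × (7.58 × 10^-10 m)²)
KE = 2.29 × 10^-22 J
KE = 1.43 × 10^-3 eV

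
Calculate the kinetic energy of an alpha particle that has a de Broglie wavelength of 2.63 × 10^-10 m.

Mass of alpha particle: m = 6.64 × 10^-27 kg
4.78 × 10^-22 J (or 2.98 × 10^-3 eV)

From λ = h/√(2mKE), we solve for KE:

λ² = h²/(2mKE)
KE = h²/(2mλ²)
KE = (6.626 × 10^-34 J·s)² / (2 × 6.64 × 10^-27 kg × (2.63 × 10^-10 m)²)
KE = 4.78 × 10^-22 J
KE = 2.98 × 10^-3 eV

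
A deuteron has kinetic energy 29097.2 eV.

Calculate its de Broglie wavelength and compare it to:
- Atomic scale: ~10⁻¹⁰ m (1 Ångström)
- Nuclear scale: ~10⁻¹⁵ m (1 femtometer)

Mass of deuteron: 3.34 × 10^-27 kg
λ = 1.19 × 10^-13 m, which is between nuclear and atomic scales.

Using λ = h/√(2mKE):

KE = 29097.2 eV = 4.662 × 10^-15 J

λ = h/√(2mKE)
λ = (6.626 × 10^-34 J·s) / √(2 × 3.34 × 10^-27 kg × 4.662 × 10^-15 J)
λ = 1.19 × 10^-13 m

Comparison:
- Atomic scale (10⁻¹⁰ m): λ is 0.0012× this size
- Nuclear scale (10⁻¹⁵ m): λ is 1.2e+02× this size

The wavelength is between nuclear and atomic scales.

This wavelength is appropriate for probing atomic structure but too large for nuclear physics experiments.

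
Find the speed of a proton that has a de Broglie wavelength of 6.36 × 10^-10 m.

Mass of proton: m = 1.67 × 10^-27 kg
6.24 × 10^2 m/s

From the de Broglie relation λ = h/(mv), we solve for v:

v = h/(mλ)
v = (6.626 × 10^-34 J·s) / (1.67 × 10^-27 kg × 6.36 × 10^-10 m)
v = 6.24 × 10^2 m/s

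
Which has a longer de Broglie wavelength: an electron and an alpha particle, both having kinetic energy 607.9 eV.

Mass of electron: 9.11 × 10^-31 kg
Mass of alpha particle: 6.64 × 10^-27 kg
The electron has the longer wavelength.

Using λ = h/√(2mKE):

For electron: λ₁ = h/√(2m₁KE) = 4.97 × 10^-11 m
For alpha particle: λ₂ = h/√(2m₂KE) = 5.83 × 10^-13 m

Since λ ∝ 1/√m at constant kinetic energy, the lighter particle has the longer wavelength.

The electron has the longer de Broglie wavelength.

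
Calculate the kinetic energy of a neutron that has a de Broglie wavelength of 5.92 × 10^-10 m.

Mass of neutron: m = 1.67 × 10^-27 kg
3.75 × 10^-22 J (or 2.34 × 10^-3 eV)

From λ = h/√(2mKE), we solve for KE:

λ² = h²/(2mKE)
KE = h²/(2mλ²)
KE = (6.626 × 10^-34 J·s)² / (2 × 1.67 × 10^-27 kg × (5.92 × 10^-10 m)²)
KE = 3.75 × 10^-22 J
KE = 2.34 × 10^-3 eV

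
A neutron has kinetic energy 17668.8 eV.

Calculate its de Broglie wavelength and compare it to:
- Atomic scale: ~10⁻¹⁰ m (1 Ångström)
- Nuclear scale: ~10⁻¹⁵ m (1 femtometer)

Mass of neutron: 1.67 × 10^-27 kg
λ = 2.15 × 10^-13 m, which is between nuclear and atomic scales.

Using λ = h/√(2mKE):

KE = 17668.8 eV = 2.831 × 10^-15 J

λ = h/√(2mKE)
λ = (6.626 × 10^-34 J·s) / √(2 × 1.67 × 10^-27 kg × 2.831 × 10^-15 J)
λ = 2.15 × 10^-13 m

Comparison:
- Atomic scale (10⁻¹⁰ m): λ is 0.0022× this size
- Nuclear scale (10⁻¹⁵ m): λ is 2.2e+02× this size

The wavelength is between nuclear and atomic scales.

This wavelength is appropriate for probing atomic structure but too large for nuclear physics experiments.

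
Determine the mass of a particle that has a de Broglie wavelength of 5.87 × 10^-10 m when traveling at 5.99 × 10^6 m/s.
1.88 × 10^-31 kg

From the de Broglie relation λ = h/(mv), we solve for m:

m = h/(λv)
m = (6.626 × 10^-34 J·s) / (5.87 × 10^-10 m × 5.99 × 10^6 m/s)
m = 1.88 × 10^-31 kg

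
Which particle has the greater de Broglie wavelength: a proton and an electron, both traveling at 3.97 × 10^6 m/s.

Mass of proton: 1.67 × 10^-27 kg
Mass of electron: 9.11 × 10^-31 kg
The electron has the longer wavelength.

Using λ = h/(mv), since both particles have the same velocity, the wavelength depends only on mass.

For proton: λ₁ = h/(m₁v) = 9.99 × 10^-14 m
For electron: λ₂ = h/(m₂v) = 1.83 × 10^-10 m

Since λ ∝ 1/m at constant velocity, the lighter particle has the longer wavelength.

The electron has the longer de Broglie wavelength.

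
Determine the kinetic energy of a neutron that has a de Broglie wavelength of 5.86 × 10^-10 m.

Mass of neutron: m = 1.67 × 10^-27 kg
3.83 × 10^-22 J (or 2.39 × 10^-3 eV)

From λ = h/√(2mKE), we solve for KE:

λ² = h²/(2mKE)
KE = h²/(2mλ²)
KE = (6.626 × 10^-34 J·s)² / (2 × 1.67 × 10^-27 kg × (5.86 × 10^-10 m)²)
KE = 3.83 × 10^-22 J
KE = 2.39 × 10^-3 eV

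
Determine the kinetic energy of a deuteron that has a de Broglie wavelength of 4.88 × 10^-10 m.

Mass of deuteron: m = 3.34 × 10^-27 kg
2.76 × 10^-22 J (or 1.72 × 10^-3 eV)

From λ = h/√(2mKE), we solve for KE:

λ² = h²/(2mKE)
KE = h²/(2mλ²)
KE = (6.626 × 10^-34 J·s)² / (2 × 3.34 × 10^-27 kg × (4.88 × 10^-10 m)²)
KE = 2.76 × 10^-22 J
KE = 1.72 × 10^-3 eV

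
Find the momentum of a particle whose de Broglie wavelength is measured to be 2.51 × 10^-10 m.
2.64 × 10^-24 kg·m/s

From the de Broglie relation λ = h/p, we solve for p:

p = h/λ
p = (6.626 × 10^-34 J·s) / (2.51 × 10^-10 m)
p = 2.64 × 10^-24 kg·m/s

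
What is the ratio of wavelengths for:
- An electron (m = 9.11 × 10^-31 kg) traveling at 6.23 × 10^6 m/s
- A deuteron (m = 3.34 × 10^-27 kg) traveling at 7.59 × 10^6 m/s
λ₁/λ₂ = 4.47 × 10^3

Using λ = h/(mv):

λ₁ = h/(m₁v₁) = 1.17 × 10^-10 m
λ₂ = h/(m₂v₂) = 2.61 × 10^-14 m

Ratio λ₁/λ₂ = (m₂v₂)/(m₁v₁)
         = (3.34 × 10^-27 kg × 7.59 × 10^6 m/s) / (9.11 × 10^-31 kg × 6.23 × 10^6 m/s)
         = 4.47 × 10^3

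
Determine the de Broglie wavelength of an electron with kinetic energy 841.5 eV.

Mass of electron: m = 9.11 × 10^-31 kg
4.23 × 10^-11 m

Using λ = h/√(2mKE):

First convert KE to Joules: KE = 841.5 eV = 1.348 × 10^-16 J

λ = h/√(2mKE)
λ = (6.626 × 10^-34 J·s) / √(2 × 9.11 × 10^-31 kg × 1.348 × 10^-16 J)
λ = 4.23 × 10^-11 m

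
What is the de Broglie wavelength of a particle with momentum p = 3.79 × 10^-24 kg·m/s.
1.75 × 10^-10 m

Using the de Broglie relation λ = h/p:

λ = h/p
λ = (6.626 × 10^-34 J·s) / (3.79 × 10^-24 kg·m/s)
λ = 1.75 × 10^-10 m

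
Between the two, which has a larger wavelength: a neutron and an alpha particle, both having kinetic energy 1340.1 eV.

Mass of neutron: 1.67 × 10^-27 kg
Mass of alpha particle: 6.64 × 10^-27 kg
The neutron has the longer wavelength.

Using λ = h/√(2mKE):

For neutron: λ₁ = h/√(2m₁KE) = 7.82 × 10^-13 m
For alpha particle: λ₂ = h/√(2m₂KE) = 3.92 × 10^-13 m

Since λ ∝ 1/√m at constant kinetic energy, the lighter particle has the longer wavelength.

The neutron has the longer de Broglie wavelength.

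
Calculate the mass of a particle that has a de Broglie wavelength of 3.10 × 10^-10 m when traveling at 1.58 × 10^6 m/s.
1.35 × 10^-30 kg

From the de Broglie relation λ = h/(mv), we solve for m:

m = h/(λv)
m = (6.626 × 10^-34 J·s) / (3.10 × 10^-10 m × 1.58 × 10^6 m/s)
m = 1.35 × 10^-30 kg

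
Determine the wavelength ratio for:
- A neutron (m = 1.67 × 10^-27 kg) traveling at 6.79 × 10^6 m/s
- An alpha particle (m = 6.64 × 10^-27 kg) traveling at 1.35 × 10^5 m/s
λ₁/λ₂ = 0.0791

Using λ = h/(mv):

λ₁ = h/(m₁v₁) = 5.84 × 10^-14 m
λ₂ = h/(m₂v₂) = 7.39 × 10^-13 m

Ratio λ₁/λ₂ = (m₂v₂)/(m₁v₁)
         = (6.64 × 10^-27 kg × 1.35 × 10^5 m/s) / (1.67 × 10^-27 kg × 6.79 × 10^6 m/s)
         = 0.0791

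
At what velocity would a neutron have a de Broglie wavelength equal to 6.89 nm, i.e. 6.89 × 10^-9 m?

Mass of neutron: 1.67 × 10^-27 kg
5.76 × 10^1 m/s

From λ = h/(mv), solve for v:

v = h/(mλ)
v = (6.626 × 10^-34 J·s) / (1.67 × 10^-27 kg × 6.89 × 10^-9 m)
v = 5.76 × 10^1 m/s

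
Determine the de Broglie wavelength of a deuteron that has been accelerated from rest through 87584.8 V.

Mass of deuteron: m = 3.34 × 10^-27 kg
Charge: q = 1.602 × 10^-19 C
6.84 × 10^-14 m

When a particle is accelerated through voltage V, it gains kinetic energy KE = qV.

The de Broglie wavelength is then λ = h/√(2mqV):

λ = h/√(2mqV)
λ = (6.626 × 10^-34 J·s) / √(2 × 3.34 × 10^-27 kg × 1.602 × 10^-19 C × 87584.8 V)
λ = 6.84 × 10^-14 m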